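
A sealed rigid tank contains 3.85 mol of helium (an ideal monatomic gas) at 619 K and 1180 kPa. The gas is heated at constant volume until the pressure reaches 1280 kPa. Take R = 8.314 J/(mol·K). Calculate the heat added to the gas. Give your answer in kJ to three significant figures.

Constant volume ⇒ W = 0, so Q = ΔU = nCᵥΔT with Cᵥ = 3R/2 = 12.47 J/(mol·K).
At constant V, T₂/T₁ = P₂/P₁ ⇒ ΔT = T₁(P₂/P₁ − 1) = 619·(1280/1180 − 1) = 52.46 K.
ΔU = (3.85)(12.47)(52.46) = 2519 J.

Q ≈ 2.52 kJ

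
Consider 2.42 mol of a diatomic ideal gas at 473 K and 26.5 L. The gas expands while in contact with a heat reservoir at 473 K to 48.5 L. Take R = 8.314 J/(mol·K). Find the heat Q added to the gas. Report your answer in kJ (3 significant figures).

Q ≈ 5.75 kJ

Isothermal ⇒ ΔU = 0, so Q = W = nRT ln(V₂/V₁).
Q = (2.42)(8.314)(473) ln(48.5/26.5) = 9517 × 0.6044 = 5752 J.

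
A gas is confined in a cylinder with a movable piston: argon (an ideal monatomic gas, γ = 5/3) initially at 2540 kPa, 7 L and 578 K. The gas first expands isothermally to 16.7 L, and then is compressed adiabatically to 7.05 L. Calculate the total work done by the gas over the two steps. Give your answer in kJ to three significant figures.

Step 1 (isothermal): W = P₁V₁ ln(V₂/V₁) = (17780) ln(16.7/7) = 15460 J.
After step 1: P = 1065 kPa, V = 16.7 L, T = 578 K.
Step 2 (adiabatic): W = (P₁V₁ − P₂V₂)/(γ−1) = (17780 − 31595)/0.667 = -20722 J.
W_total = 15460 − 20722 = -5263 J.

W_total ≈ -5.26 kJ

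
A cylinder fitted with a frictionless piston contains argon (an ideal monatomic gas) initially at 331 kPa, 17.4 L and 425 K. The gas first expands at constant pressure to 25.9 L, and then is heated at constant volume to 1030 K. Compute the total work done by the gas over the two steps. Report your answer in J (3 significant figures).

Step 1 (isobaric): W = PΔV = (331 kPa)(25.9 − 17.4 L) = 2814 J.
Step 2 (isochoric): W = 0 (constant volume).
W_total = 2814 + 0 = 2814 J.

W_total ≈ 2810 J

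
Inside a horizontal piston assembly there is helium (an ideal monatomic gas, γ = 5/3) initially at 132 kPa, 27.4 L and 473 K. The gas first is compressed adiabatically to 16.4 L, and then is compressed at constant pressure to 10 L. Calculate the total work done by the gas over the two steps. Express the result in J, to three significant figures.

W_total ≈ -4200 J

Step 1 (adiabatic): W = (P₁V₁ − P₂V₂)/(γ−1) = (3617 − 5092)/0.667 = -2214 J.
After step 1: P = 310.5 kPa, V = 16.4 L, T = 666 K.
Step 2 (isobaric): W = PΔV = (310.5 kPa)(10 − 16.4 L) = -1987 J.
W_total = -2214 − 1987 = -4201 J.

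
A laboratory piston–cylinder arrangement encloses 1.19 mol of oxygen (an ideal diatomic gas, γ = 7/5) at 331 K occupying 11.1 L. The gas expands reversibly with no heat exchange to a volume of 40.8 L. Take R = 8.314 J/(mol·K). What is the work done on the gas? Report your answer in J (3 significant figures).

Adiabatic: TV^(γ−1) = const with γ = 7/5.
T₂ = T₁ (V₁/V₂)^(γ−1) = 331 × (11.1/40.8)^0.4 = 331 × 0.5941 = 196.6 K.
W_by = nCᵥ(T₁ − T₂) = (1.19)(20.79)(331 − 196.6) = 3323 J.
Work on gas = −W_by = -3323 J.

W ≈ -3320 J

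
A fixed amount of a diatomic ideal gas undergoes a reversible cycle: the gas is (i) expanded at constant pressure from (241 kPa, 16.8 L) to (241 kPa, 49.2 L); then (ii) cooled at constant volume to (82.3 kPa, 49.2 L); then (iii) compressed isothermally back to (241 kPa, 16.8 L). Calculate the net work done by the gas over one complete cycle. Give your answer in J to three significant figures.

W_net ≈ 3460 J

Leg (i): W = PΔV = (241)(49.2 − 16.8) = 7808 J.
Leg (ii): W = 0.
Leg (iii): W = PᵢVᵢ ln(V_f/Vᵢ) = (4049) ln(16.8/49.2) = -4351 J.
W_net = 7808 − 4351 = 3458 J.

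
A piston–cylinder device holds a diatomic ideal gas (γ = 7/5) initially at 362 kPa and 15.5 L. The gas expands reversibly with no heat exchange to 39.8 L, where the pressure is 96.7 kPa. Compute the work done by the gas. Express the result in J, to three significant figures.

Adiabatic: W = (P₁V₁ − P₂V₂)/(γ − 1) with γ = 7/5.
P₁V₁ = 5611 J, P₂V₂ = 3849 J.
W = (5611 − 3849) / 0.4 = 4406 J.

W ≈ 4410 J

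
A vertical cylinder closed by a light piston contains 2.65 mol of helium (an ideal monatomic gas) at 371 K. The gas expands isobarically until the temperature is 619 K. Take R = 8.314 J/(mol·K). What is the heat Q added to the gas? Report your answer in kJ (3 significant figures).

Isobaric: W = nRΔT = (2.65)(8.314)(248) = 5464 J.
ΔU = nCᵥΔT with Cᵥ = 3R/2: ΔU = (2.65)(12.47)(248) = 8196 J.
Q = ΔU + W = 8196 + 5464 = 13660 J.

Q ≈ 13.7 kJ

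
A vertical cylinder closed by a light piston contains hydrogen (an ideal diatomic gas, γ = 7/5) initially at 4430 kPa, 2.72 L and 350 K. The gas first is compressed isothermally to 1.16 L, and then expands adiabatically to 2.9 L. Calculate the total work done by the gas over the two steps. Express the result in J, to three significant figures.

Step 1 (isothermal): W = P₁V₁ ln(V₂/V₁) = (12050) ln(1.16/2.72) = -10269 J.
After step 1: P = 10388 kPa, V = 1.16 L, T = 350 K.
Step 2 (adiabatic): W = (P₁V₁ − P₂V₂)/(γ−1) = (12050 − 8352)/0.4 = 9244 J.
W_total = -10269 + 9244 = -1025 J.

W_total ≈ -1030 J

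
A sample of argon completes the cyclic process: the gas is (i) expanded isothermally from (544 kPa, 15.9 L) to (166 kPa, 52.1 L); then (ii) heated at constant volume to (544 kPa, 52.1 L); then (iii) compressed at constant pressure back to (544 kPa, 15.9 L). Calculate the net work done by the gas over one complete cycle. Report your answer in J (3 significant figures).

Leg (i): W = PᵢVᵢ ln(V_f/Vᵢ) = (8650) ln(52.1/15.9) = 10266 J.
Leg (ii): W = 0.
Leg (iii): W = PΔV = (544)(15.9 − 52.1) = -19693 J.
W_net = 10266 − 19693 = -9427 J.

W_net ≈ -9430 J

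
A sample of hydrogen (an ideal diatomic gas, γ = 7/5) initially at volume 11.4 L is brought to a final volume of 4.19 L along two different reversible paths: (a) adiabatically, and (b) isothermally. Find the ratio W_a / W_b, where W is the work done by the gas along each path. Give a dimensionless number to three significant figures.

Path (a) adiabatic: W = P₁V₁(1 − (V₁/V₂)^(γ−1))/(γ−1) → W_a/(P₁V₁) = -1.231.
Path (b) isothermal: W = P₁V₁ ln(V₂/V₁) → W_b/(P₁V₁) = -1.001.
W_a / W_b = -1.231 / -1.001 = 1.23.

W_a / W_b ≈ 1.23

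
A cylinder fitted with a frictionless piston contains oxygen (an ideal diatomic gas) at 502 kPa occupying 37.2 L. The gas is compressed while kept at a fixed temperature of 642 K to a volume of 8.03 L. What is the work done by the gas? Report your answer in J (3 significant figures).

Isothermal: W = nRT ln(V₂/V₁) = P₁V₁ ln(V₂/V₁).
P₁V₁ = (502 kPa)(37.2 L) = 18674 J.
W = 18674 × ln(8.03/37.2) = 18674 × -1.533
W_by_gas = -28630 J.

W ≈ -28600 J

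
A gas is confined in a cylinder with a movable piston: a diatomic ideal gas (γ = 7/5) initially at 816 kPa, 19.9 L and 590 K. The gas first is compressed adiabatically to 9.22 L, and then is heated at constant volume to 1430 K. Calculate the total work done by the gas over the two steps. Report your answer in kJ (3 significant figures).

W_total ≈ -14.6 kJ

Step 1 (adiabatic): W = (P₁V₁ − P₂V₂)/(γ−1) = (16238 − 22090)/0.4 = -14629 J.
Step 2 (isochoric): W = 0 (constant volume).
W_total = -14629 + 0 = -14629 J.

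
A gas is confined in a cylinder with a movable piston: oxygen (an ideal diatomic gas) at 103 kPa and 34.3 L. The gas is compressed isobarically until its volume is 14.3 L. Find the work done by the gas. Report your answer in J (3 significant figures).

Isobaric: W = P ΔV.
W = (103 kPa)(14.3 − 34.3 L) = (103)(-20) = -2060 J.

W ≈ -2060 J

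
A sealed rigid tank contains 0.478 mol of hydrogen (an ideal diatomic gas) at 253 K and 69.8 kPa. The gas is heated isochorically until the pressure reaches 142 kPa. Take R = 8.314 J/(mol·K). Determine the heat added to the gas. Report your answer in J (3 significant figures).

Q ≈ 2600 J

Constant volume ⇒ W = 0, so Q = ΔU = nCᵥΔT with Cᵥ = 5R/2 = 20.79 J/(mol·K).
At constant V, T₂/T₁ = P₂/P₁ ⇒ ΔT = T₁(P₂/P₁ − 1) = 253·(142/69.8 − 1) = 261.7 K.
ΔU = (0.478)(20.79)(261.7) = 2600 J.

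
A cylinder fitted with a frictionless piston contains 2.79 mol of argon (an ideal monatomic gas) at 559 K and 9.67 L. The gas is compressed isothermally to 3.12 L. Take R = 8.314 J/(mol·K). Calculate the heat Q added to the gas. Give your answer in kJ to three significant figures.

Isothermal ⇒ ΔU = 0, so Q = W = nRT ln(V₂/V₁).
Q = (2.79)(8.314)(559) ln(3.12/9.67) = 12967 × -1.131 = -14668 J.

Q ≈ -14.7 kJ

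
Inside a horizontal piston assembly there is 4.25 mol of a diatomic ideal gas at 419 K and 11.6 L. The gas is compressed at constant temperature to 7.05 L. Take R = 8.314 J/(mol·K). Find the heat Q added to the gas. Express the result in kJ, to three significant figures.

Q ≈ -7.37 kJ

Isothermal ⇒ ΔU = 0, so Q = W = nRT ln(V₂/V₁).
Q = (4.25)(8.314)(419) ln(7.05/11.6) = 14805 × -0.498 = -7373 J.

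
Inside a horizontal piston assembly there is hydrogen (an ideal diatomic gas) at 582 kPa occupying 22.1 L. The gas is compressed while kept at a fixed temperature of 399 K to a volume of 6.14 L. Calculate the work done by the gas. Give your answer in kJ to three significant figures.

Isothermal: W = nRT ln(V₂/V₁) = P₁V₁ ln(V₂/V₁).
P₁V₁ = (582 kPa)(22.1 L) = 12862 J.
W = 12862 × ln(6.14/22.1) = 12862 × -1.281
W_by_gas = -16473 J.

W ≈ -16.5 kJ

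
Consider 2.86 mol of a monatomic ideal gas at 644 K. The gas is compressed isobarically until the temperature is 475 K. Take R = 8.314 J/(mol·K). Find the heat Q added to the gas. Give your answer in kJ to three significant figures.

Q ≈ -10.0 kJ

Isobaric: W = nRΔT = (2.86)(8.314)(-169) = -4018 J.
ΔU = nCᵥΔT with Cᵥ = 3R/2: ΔU = (2.86)(12.47)(-169) = -6028 J.
Q = ΔU + W = -6028 − 4018 = -10046 J.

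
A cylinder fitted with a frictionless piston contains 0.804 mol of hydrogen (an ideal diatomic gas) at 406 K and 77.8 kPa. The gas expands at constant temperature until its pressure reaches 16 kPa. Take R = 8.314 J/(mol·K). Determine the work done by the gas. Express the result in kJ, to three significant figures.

Isothermal process: W = nRT ln(V₂/V₁) = nRT ln(P₁/P₂).
W = (0.804)(8.314)(406) × ln(77.8/16)
  = 2714 × ln(4.862) = 2714 × 1.582
W_by_gas = 4292 J.

W ≈ 4.29 kJ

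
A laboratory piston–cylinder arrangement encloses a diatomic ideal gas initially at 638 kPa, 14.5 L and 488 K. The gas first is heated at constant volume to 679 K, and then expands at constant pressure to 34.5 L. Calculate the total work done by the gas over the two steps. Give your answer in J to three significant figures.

Step 1 (isochoric): W = 0 (constant volume).
After step 1: P = 887.7 kPa (V unchanged).
Step 2 (isobaric): W = PΔV = (887.7 kPa)(34.5 − 14.5 L) = 17754 J.
W_total = 0 + 17754 = 17754 J.

W_total ≈ 17800 J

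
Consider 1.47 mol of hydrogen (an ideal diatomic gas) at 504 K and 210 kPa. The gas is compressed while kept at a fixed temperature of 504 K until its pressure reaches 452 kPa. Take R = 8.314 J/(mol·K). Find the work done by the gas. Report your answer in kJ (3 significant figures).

W ≈ -4.72 kJ

Isothermal process: W = nRT ln(V₂/V₁) = nRT ln(P₁/P₂).
W = (1.47)(8.314)(504) × ln(210/452)
  = 6160 × ln(0.4646) = 6160 × -0.7666
W_by_gas = -4722 J.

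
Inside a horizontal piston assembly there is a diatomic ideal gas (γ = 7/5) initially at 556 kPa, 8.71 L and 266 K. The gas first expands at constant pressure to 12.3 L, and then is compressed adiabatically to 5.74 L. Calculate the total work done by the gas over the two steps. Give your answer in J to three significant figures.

Step 1 (isobaric): W = PΔV = (556 kPa)(12.3 − 8.71 L) = 1996 J.
After step 1: P = 556 kPa, V = 12.3 L, T = 375.6 K.
Step 2 (adiabatic): W = (P₁V₁ − P₂V₂)/(γ−1) = (6839 − 9276)/0.4 = -6094 J.
W_total = 1996 − 6094 = -4098 J.

W_total ≈ -4100 J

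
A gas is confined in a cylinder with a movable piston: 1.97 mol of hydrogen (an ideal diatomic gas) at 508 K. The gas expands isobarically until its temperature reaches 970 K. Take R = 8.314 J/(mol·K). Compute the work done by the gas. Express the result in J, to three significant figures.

Isobaric: W = P ΔV = nR ΔT.
W = (1.97)(8.314)(970 − 508) = 7567 J.

W ≈ 7570 J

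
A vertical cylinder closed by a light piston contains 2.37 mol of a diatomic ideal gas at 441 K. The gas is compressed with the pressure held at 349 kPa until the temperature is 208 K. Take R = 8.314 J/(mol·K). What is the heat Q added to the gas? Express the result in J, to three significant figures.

Isobaric: W = nRΔT = (2.37)(8.314)(-233) = -4591 J.
ΔU = nCᵥΔT with Cᵥ = 5R/2: ΔU = (2.37)(20.79)(-233) = -11478 J.
Q = ΔU + W = -11478 − 4591 = -16069 J.

Q ≈ -16100 J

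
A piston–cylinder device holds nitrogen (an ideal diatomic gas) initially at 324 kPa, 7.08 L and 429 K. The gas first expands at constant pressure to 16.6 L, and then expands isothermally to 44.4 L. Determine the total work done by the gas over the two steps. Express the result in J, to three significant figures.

Step 1 (isobaric): W = PΔV = (324 kPa)(16.6 − 7.08 L) = 3084 J.
After step 1: P = 324 kPa, V = 16.6 L, T = 1006 K.
Step 2 (isothermal): W = P₁V₁ ln(V₂/V₁) = (5378) ln(44.4/16.6) = 5291 J.
W_total = 3084 + 5291 = 8376 J.

W_total ≈ 8380 J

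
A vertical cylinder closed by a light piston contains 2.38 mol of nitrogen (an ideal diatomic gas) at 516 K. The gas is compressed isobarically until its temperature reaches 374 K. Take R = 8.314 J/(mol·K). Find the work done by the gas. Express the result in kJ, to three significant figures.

Isobaric: W = P ΔV = nR ΔT.
W = (2.38)(8.314)(374 − 516) = -2810 J.

W ≈ -2.81 kJ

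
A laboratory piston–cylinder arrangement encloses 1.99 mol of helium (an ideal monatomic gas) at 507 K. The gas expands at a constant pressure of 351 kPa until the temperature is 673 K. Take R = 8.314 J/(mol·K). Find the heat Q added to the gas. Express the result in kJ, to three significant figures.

Q ≈ 6.87 kJ

Isobaric: W = nRΔT = (1.99)(8.314)(166) = 2746 J.
ΔU = nCᵥΔT with Cᵥ = 3R/2: ΔU = (1.99)(12.47)(166) = 4120 J.
Q = ΔU + W = 4120 + 2746 = 6866 J.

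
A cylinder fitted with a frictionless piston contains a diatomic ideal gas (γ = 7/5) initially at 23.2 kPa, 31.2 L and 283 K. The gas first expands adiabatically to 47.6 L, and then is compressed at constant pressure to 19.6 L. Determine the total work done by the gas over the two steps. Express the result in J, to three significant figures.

W_total ≈ -78.3 J

Step 1 (adiabatic): W = (P₁V₁ − P₂V₂)/(γ−1) = (723.8 − 611.3)/0.4 = 281.3 J.
After step 1: P = 12.84 kPa, V = 47.6 L, T = 239 K.
Step 2 (isobaric): W = PΔV = (12.84 kPa)(19.6 − 47.6 L) = -359.6 J.
W_total = 281.3 − 359.6 = -78.27 J.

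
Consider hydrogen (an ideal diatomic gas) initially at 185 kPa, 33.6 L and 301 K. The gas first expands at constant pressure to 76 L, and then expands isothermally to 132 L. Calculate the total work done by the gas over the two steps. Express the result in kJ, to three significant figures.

W_total ≈ 15.6 kJ

Step 1 (isobaric): W = PΔV = (185 kPa)(76 − 33.6 L) = 7844 J.
After step 1: P = 185 kPa, V = 76 L, T = 680.8 K.
Step 2 (isothermal): W = P₁V₁ ln(V₂/V₁) = (14060) ln(132/76) = 7762 J.
W_total = 7844 + 7762 = 15606 J.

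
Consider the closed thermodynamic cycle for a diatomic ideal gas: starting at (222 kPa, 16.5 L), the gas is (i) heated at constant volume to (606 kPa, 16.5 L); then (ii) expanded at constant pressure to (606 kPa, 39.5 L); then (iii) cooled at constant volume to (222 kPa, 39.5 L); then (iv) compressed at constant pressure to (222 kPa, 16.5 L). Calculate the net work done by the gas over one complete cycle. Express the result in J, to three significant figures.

Constant-volume legs do no work.
W(ii) = (606)(39.5 − 16.5) = 13938 J; W(iv) = (222)(16.5 − 39.5) = -5106 J.
W_net = 13938 − 5106 = 8832 J (the clockwise enclosed area).

W_net ≈ 8830 J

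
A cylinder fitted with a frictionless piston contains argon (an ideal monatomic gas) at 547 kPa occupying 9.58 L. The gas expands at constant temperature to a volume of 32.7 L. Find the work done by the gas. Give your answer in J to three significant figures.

W ≈ 6430 J

Isothermal: W = nRT ln(V₂/V₁) = P₁V₁ ln(V₂/V₁).
P₁V₁ = (547 kPa)(9.58 L) = 5240 J.
W = 5240 × ln(32.7/9.58) = 5240 × 1.228
W_by_gas = 6433 J.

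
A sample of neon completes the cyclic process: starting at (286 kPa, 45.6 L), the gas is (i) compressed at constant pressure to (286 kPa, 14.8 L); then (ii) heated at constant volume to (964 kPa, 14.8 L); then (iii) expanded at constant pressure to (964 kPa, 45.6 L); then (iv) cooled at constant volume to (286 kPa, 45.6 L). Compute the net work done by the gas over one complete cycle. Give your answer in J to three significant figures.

W_net ≈ 20900 J

Constant-volume legs do no work.
W(i) = (286)(14.8 − 45.6) = -8809 J; W(iii) = (964)(45.6 − 14.8) = 29691 J.
W_net = -8809 + 29691 = 20882 J (the clockwise enclosed area).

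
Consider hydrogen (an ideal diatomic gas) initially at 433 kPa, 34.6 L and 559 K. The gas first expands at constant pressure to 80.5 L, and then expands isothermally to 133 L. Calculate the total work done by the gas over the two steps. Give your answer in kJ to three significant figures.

Step 1 (isobaric): W = PΔV = (433 kPa)(80.5 − 34.6 L) = 19875 J.
After step 1: P = 433 kPa, V = 80.5 L, T = 1301 K.
Step 2 (isothermal): W = P₁V₁ ln(V₂/V₁) = (34856) ln(133/80.5) = 17501 J.
W_total = 19875 + 17501 = 37376 J.

W_total ≈ 37.4 kJ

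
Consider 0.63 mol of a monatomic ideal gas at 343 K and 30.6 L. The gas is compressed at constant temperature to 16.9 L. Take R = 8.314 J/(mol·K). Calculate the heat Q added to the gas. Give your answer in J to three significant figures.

Isothermal ⇒ ΔU = 0, so Q = W = nRT ln(V₂/V₁).
Q = (0.63)(8.314)(343) ln(16.9/30.6) = 1797 × -0.5937 = -1067 J.

Q ≈ -1070 J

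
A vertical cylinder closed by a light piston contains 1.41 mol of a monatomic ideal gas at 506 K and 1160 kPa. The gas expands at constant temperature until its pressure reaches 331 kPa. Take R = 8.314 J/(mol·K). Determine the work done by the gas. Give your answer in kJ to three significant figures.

Isothermal process: W = nRT ln(V₂/V₁) = nRT ln(P₁/P₂).
W = (1.41)(8.314)(506) × ln(1160/331)
  = 5932 × ln(3.505) = 5932 × 1.254
W_by_gas = 7439 J.

W ≈ 7.44 kJ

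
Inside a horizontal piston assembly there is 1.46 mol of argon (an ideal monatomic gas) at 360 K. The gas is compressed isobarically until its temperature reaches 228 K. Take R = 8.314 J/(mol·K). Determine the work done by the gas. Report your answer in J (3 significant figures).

Isobaric: W = P ΔV = nR ΔT.
W = (1.46)(8.314)(228 − 360) = -1602 J.

W ≈ -1600 J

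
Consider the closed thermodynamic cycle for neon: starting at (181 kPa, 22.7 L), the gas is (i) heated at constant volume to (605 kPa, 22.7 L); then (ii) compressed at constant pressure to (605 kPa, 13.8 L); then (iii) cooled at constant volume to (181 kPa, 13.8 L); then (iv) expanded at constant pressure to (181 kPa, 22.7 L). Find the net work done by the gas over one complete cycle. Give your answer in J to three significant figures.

W_net ≈ -3770 J

Constant-volume legs do no work.
W(ii) = (605)(13.8 − 22.7) = -5384 J; W(iv) = (181)(22.7 − 13.8) = 1611 J.
W_net = -5384 + 1611 = -3774 J (the counter-clockwise enclosed area).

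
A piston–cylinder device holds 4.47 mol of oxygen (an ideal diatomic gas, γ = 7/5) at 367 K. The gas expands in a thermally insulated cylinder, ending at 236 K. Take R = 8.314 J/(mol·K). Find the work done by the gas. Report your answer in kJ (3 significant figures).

Adiabatic ⇒ Q = 0, so W_by = −ΔU = nCᵥ(T₁ − T₂).
Cᵥ = 5R/2 = 20.79 J/(mol·K).
W = (4.47)(20.79)(367 − 236) = 12171 J.

W ≈ 12.2 kJ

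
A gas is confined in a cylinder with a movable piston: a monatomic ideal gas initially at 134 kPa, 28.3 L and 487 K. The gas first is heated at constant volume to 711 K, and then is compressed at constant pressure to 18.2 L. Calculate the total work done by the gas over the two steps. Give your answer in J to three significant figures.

W_total ≈ -1980 J

Step 1 (isochoric): W = 0 (constant volume).
After step 1: P = 195.6 kPa (V unchanged).
Step 2 (isobaric): W = PΔV = (195.6 kPa)(18.2 − 28.3 L) = -1976 J.
W_total = 0 − 1976 = -1976 J.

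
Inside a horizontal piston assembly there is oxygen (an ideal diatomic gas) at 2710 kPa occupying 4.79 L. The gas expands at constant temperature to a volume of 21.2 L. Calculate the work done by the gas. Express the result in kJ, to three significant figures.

Isothermal: W = nRT ln(V₂/V₁) = P₁V₁ ln(V₂/V₁).
P₁V₁ = (2710 kPa)(4.79 L) = 12981 J.
W = 12981 × ln(21.2/4.79) = 12981 × 1.487
W_by_gas = 19309 J.

W ≈ 19.3 kJ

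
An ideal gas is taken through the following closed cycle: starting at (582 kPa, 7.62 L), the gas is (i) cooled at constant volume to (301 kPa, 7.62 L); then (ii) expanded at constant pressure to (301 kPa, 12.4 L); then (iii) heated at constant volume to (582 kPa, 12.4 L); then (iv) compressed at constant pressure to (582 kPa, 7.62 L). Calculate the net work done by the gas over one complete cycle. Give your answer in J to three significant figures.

Constant-volume legs do no work.
W(ii) = (301)(12.4 − 7.62) = 1439 J; W(iv) = (582)(7.62 − 12.4) = -2782 J.
W_net = 1439 − 2782 = -1343 J (the counter-clockwise enclosed area).

W_net ≈ -1340 J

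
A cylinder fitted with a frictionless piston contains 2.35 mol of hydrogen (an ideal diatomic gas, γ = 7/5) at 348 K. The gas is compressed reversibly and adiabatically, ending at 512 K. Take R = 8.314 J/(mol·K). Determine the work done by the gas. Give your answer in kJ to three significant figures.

Adiabatic ⇒ Q = 0, so W_by = −ΔU = nCᵥ(T₁ − T₂).
Cᵥ = 5R/2 = 20.79 J/(mol·K).
W = (2.35)(20.79)(348 − 512) = -8011 J.

W ≈ -8.01 kJ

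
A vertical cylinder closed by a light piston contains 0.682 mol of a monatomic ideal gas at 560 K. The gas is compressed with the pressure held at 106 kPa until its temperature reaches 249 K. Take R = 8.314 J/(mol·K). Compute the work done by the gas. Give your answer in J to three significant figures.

Isobaric: W = P ΔV = nR ΔT.
W = (0.682)(8.314)(249 − 560) = -1763 J.

W ≈ -1760 J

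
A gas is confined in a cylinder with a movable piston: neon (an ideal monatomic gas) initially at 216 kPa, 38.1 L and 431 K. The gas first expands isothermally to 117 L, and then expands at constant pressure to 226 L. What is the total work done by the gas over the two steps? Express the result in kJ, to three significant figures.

W_total ≈ 16.9 kJ

Step 1 (isothermal): W = P₁V₁ ln(V₂/V₁) = (8230) ln(117/38.1) = 9233 J.
After step 1: P = 70.34 kPa, V = 117 L, T = 431 K.
Step 2 (isobaric): W = PΔV = (70.34 kPa)(226 − 117 L) = 7667 J.
W_total = 9233 + 7667 = 16900 J.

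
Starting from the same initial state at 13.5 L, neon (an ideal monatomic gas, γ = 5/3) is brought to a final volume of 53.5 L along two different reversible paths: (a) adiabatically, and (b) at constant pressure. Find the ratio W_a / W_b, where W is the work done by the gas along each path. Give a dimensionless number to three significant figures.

Path (a) adiabatic: W = P₁V₁(1 − (V₁/V₂)^(γ−1))/(γ−1) → W_a/(P₁V₁) = 0.901.
Path (b) isobaric: W = P₁(V₂ − V₁) → W_b/(P₁V₁) = 2.963.
W_a / W_b = 0.901 / 2.963 = 0.3041.

W_a / W_b ≈ 0.304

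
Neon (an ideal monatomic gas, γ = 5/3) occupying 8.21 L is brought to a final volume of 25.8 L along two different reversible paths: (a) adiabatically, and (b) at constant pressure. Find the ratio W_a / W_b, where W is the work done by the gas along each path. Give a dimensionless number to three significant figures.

W_a / W_b ≈ 0.374

Path (a) adiabatic: W = P₁V₁(1 − (V₁/V₂)^(γ−1))/(γ−1) → W_a/(P₁V₁) = 0.8008.
Path (b) isobaric: W = P₁(V₂ − V₁) → W_b/(P₁V₁) = 2.143.
W_a / W_b = 0.8008 / 2.143 = 0.3738.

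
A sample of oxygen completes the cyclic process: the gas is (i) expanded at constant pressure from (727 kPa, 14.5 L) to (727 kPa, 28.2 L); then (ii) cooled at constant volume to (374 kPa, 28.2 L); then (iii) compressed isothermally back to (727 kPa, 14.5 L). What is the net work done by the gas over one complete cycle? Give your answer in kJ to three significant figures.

Leg (i): W = PΔV = (727)(28.2 − 14.5) = 9960 J.
Leg (ii): W = 0.
Leg (iii): W = PᵢVᵢ ln(V_f/Vᵢ) = (10547) ln(14.5/28.2) = -7015 J.
W_net = 9960 − 7015 = 2944 J.

W_net ≈ 2.94 kJ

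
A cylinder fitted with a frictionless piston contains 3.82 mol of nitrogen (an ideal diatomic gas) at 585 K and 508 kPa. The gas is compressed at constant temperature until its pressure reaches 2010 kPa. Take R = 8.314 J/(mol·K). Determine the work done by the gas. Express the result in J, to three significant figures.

Isothermal process: W = nRT ln(V₂/V₁) = nRT ln(P₁/P₂).
W = (3.82)(8.314)(585) × ln(508/2010)
  = 18579 × ln(0.2527) = 18579 × -1.375
W_by_gas = -25554 J.

W ≈ -25600 J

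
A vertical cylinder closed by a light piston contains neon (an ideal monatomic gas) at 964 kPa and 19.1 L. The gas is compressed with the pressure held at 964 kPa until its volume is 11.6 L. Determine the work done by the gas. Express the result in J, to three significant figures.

W ≈ -7230 J

Isobaric: W = P ΔV.
W = (964 kPa)(11.6 − 19.1 L) = (964)(-7.5) = -7230 J.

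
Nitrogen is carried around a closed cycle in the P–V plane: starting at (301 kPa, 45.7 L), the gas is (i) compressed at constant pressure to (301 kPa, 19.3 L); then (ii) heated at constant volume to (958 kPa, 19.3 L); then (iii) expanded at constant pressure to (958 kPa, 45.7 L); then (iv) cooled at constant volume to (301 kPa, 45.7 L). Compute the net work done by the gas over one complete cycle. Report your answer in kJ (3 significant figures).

Constant-volume legs do no work.
W(i) = (301)(19.3 − 45.7) = -7946 J; W(iii) = (958)(45.7 − 19.3) = 25291 J.
W_net = -7946 + 25291 = 17345 J (the clockwise enclosed area).

W_net ≈ 17.3 kJ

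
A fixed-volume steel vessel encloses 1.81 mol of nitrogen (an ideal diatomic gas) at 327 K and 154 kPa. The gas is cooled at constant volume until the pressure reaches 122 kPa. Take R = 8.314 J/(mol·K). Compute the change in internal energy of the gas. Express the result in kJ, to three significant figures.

Constant volume ⇒ W = 0, so Q = ΔU = nCᵥΔT with Cᵥ = 5R/2 = 20.79 J/(mol·K).
At constant V, T₂/T₁ = P₂/P₁ ⇒ ΔT = T₁(P₂/P₁ − 1) = 327·(122/154 − 1) = -67.95 K.
ΔU = (1.81)(20.79)(-67.95) = -2556 J.

ΔU ≈ -2.56 kJ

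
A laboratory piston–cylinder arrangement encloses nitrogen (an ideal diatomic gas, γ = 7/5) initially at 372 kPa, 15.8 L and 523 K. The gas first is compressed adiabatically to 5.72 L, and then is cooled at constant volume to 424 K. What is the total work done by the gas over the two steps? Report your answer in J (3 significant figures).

Step 1 (adiabatic): W = (P₁V₁ − P₂V₂)/(γ−1) = (5878 − 8825)/0.4 = -7368 J.
Step 2 (isochoric): W = 0 (constant volume).
W_total = -7368 + 0 = -7368 J.

W_total ≈ -7370 J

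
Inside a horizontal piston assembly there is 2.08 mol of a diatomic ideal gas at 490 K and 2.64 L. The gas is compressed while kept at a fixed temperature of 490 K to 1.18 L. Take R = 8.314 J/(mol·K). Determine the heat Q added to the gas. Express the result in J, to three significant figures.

Q ≈ -6820 J

Isothermal ⇒ ΔU = 0, so Q = W = nRT ln(V₂/V₁).
Q = (2.08)(8.314)(490) ln(1.18/2.64) = 8474 × -0.8053 = -6824 J.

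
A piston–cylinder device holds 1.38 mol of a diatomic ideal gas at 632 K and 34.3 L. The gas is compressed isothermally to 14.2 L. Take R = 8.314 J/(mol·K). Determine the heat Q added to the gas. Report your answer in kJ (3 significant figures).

Isothermal ⇒ ΔU = 0, so Q = W = nRT ln(V₂/V₁).
Q = (1.38)(8.314)(632) ln(14.2/34.3) = 7251 × -0.8819 = -6395 J.

Q ≈ -6.39 kJ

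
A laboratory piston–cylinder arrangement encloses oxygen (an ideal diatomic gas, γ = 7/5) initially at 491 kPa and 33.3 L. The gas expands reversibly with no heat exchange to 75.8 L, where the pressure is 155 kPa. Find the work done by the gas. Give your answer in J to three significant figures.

W ≈ 11500 J

Adiabatic: W = (P₁V₁ − P₂V₂)/(γ − 1) with γ = 7/5.
P₁V₁ = 16350 J, P₂V₂ = 11749 J.
W = (16350 − 11749) / 0.4 = 11503 J.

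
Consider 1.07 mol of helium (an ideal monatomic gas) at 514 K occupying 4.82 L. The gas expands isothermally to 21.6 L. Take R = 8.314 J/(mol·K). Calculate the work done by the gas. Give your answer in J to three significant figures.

Isothermal: W = nRT ln(V₂/V₁).
W = (1.07)(8.314)(514) × ln(21.6/4.82)
  = 4573 × 1.5
W_by_gas = 6858 J.

W ≈ 6860 J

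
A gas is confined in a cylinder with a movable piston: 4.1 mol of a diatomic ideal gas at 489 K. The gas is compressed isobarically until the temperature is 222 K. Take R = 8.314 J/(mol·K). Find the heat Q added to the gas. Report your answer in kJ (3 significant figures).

Q ≈ -31.9 kJ

Isobaric: W = nRΔT = (4.1)(8.314)(-267) = -9101 J.
ΔU = nCᵥΔT with Cᵥ = 5R/2: ΔU = (4.1)(20.79)(-267) = -22753 J.
Q = ΔU + W = -22753 − 9101 = -31855 J.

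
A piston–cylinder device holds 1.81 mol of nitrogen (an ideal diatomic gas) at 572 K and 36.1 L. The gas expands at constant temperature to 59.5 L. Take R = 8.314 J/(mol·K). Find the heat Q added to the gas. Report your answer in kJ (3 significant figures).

Isothermal ⇒ ΔU = 0, so Q = W = nRT ln(V₂/V₁).
Q = (1.81)(8.314)(572) ln(59.5/36.1) = 8608 × 0.4997 = 4301 J.

Q ≈ 4.30 kJ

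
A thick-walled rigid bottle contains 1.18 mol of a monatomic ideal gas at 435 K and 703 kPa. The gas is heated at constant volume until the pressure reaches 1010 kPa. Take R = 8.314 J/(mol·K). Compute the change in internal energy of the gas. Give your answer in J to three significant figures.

ΔU ≈ 2800 J

Constant volume ⇒ W = 0, so Q = ΔU = nCᵥΔT with Cᵥ = 3R/2 = 12.47 J/(mol·K).
At constant V, T₂/T₁ = P₂/P₁ ⇒ ΔT = T₁(P₂/P₁ − 1) = 435·(1010/703 − 1) = 190 K.
ΔU = (1.18)(12.47)(190) = 2795 J.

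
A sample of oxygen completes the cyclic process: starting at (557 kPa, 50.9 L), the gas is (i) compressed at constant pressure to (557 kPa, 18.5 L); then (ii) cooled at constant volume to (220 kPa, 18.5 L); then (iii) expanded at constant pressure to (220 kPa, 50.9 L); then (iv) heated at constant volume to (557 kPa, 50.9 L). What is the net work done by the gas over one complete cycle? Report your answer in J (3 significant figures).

W_net ≈ -10900 J

Constant-volume legs do no work.
W(i) = (557)(18.5 − 50.9) = -18047 J; W(iii) = (220)(50.9 − 18.5) = 7128 J.
W_net = -18047 + 7128 = -10919 J (the counter-clockwise enclosed area).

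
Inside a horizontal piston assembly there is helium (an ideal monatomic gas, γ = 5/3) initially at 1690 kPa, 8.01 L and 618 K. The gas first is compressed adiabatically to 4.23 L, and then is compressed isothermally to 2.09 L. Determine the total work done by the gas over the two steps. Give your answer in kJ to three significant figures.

Step 1 (adiabatic): W = (P₁V₁ − P₂V₂)/(γ−1) = (13537 − 20720)/0.667 = -10774 J.
After step 1: P = 4898 kPa, V = 4.23 L, T = 945.9 K.
Step 2 (isothermal): W = P₁V₁ ln(V₂/V₁) = (20720) ln(2.09/4.23) = -14608 J.
W_total = -10774 − 14608 = -25382 J.

W_total ≈ -25.4 kJ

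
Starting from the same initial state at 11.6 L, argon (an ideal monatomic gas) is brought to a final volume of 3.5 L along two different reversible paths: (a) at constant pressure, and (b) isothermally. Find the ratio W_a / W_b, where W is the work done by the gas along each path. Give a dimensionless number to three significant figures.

Path (a) isobaric: W = P₁(V₂ − V₁) → W_a/(P₁V₁) = -0.6983.
Path (b) isothermal: W = P₁V₁ ln(V₂/V₁) → W_b/(P₁V₁) = -1.198.
W_a / W_b = -0.6983 / -1.198 = 0.5828.

W_a / W_b ≈ 0.583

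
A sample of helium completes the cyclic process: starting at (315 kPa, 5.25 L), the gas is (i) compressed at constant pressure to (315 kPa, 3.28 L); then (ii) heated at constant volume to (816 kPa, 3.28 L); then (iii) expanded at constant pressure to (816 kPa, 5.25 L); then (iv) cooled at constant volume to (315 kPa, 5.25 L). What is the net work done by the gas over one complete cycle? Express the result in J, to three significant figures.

Constant-volume legs do no work.
W(i) = (315)(3.28 − 5.25) = -620.6 J; W(iii) = (816)(5.25 − 3.28) = 1608 J.
W_net = -620.6 + 1608 = 987 J (the clockwise enclosed area).

W_net ≈ 987 J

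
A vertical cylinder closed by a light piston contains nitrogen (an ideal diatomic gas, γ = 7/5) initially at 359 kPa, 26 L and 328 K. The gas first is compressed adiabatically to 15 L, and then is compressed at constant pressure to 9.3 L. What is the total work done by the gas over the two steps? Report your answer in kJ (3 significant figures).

W_total ≈ -10.2 kJ

Step 1 (adiabatic): W = (P₁V₁ − P₂V₂)/(γ−1) = (9334 − 11631)/0.4 = -5743 J.
After step 1: P = 775.4 kPa, V = 15 L, T = 408.7 K.
Step 2 (isobaric): W = PΔV = (775.4 kPa)(9.3 − 15 L) = -4420 J.
W_total = -5743 − 4420 = -10163 J.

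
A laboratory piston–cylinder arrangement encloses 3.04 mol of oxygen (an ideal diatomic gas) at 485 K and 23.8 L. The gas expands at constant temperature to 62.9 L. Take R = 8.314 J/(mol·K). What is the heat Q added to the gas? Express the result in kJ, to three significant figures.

Q ≈ 11.9 kJ

Isothermal ⇒ ΔU = 0, so Q = W = nRT ln(V₂/V₁).
Q = (3.04)(8.314)(485) ln(62.9/23.8) = 12258 × 0.9719 = 11913 J.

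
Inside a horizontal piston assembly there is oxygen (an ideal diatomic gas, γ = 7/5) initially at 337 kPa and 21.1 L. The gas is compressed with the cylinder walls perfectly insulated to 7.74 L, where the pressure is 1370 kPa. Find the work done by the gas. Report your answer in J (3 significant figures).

W ≈ -8730 J

Adiabatic: W = (P₁V₁ − P₂V₂)/(γ − 1) with γ = 7/5.
P₁V₁ = 7111 J, P₂V₂ = 10604 J.
W = (7111 − 10604) / 0.4 = -8733 J.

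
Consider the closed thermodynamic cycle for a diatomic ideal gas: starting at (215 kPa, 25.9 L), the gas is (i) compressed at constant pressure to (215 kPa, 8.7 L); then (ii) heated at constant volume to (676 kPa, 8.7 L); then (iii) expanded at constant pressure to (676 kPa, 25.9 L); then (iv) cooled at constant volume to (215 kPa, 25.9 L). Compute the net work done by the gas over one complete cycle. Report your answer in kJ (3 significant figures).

Constant-volume legs do no work.
W(i) = (215)(8.7 − 25.9) = -3698 J; W(iii) = (676)(25.9 − 8.7) = 11627 J.
W_net = -3698 + 11627 = 7929 J (the clockwise enclosed area).

W_net ≈ 7.93 kJ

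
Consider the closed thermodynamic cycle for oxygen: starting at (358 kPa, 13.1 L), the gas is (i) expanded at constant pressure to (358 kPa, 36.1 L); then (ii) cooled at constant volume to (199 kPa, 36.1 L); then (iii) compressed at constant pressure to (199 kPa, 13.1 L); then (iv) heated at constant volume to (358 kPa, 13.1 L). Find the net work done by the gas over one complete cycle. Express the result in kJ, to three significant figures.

W_net ≈ 3.66 kJ

Constant-volume legs do no work.
W(i) = (358)(36.1 − 13.1) = 8234 J; W(iii) = (199)(13.1 − 36.1) = -4577 J.
W_net = 8234 − 4577 = 3657 J (the clockwise enclosed area).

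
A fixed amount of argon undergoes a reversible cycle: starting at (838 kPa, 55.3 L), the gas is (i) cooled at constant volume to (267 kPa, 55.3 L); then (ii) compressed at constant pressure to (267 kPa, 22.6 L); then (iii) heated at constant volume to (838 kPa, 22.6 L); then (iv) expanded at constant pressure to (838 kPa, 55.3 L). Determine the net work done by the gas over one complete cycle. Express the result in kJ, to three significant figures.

W_net ≈ 18.7 kJ

Constant-volume legs do no work.
W(ii) = (267)(22.6 − 55.3) = -8731 J; W(iv) = (838)(55.3 − 22.6) = 27403 J.
W_net = -8731 + 27403 = 18672 J (the clockwise enclosed area).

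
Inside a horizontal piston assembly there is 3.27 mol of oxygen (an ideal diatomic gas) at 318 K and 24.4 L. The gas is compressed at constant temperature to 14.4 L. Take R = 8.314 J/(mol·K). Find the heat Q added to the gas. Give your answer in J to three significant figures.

Isothermal ⇒ ΔU = 0, so Q = W = nRT ln(V₂/V₁).
Q = (3.27)(8.314)(318) ln(14.4/24.4) = 8645 × -0.5274 = -4559 J.

Q ≈ -4560 J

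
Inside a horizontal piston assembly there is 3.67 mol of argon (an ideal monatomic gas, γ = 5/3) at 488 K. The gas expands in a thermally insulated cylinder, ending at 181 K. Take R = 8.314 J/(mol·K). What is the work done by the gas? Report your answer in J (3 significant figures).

Adiabatic ⇒ Q = 0, so W_by = −ΔU = nCᵥ(T₁ − T₂).
Cᵥ = 3R/2 = 12.47 J/(mol·K).
W = (3.67)(12.47)(488 − 181) = 14051 J.

W ≈ 14100 J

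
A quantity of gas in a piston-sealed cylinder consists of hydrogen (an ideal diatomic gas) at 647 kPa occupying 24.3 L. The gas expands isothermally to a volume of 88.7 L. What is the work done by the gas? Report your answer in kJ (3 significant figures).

W ≈ 20.4 kJ

Isothermal: W = nRT ln(V₂/V₁) = P₁V₁ ln(V₂/V₁).
P₁V₁ = (647 kPa)(24.3 L) = 15722 J.
W = 15722 × ln(88.7/24.3) = 15722 × 1.295
W_by_gas = 20357 J.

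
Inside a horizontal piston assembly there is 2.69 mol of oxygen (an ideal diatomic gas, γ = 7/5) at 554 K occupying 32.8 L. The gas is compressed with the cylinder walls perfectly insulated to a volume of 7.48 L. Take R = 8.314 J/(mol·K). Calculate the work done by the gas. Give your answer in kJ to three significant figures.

Adiabatic: TV^(γ−1) = const with γ = 7/5.
T₂ = T₁ (V₁/V₂)^(γ−1) = 554 × (32.8/7.48)^0.4 = 554 × 1.806 = 1001 K.
W_by = nCᵥ(T₁ − T₂) = (2.69)(20.79)(554 − 1001) = -24975 J.

W ≈ -25.0 kJ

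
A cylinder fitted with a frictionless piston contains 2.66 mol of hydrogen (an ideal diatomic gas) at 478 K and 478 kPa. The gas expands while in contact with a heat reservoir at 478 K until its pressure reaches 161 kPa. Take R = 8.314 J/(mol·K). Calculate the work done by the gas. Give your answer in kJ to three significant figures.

W ≈ 11.5 kJ

Isothermal process: W = nRT ln(V₂/V₁) = nRT ln(P₁/P₂).
W = (2.66)(8.314)(478) × ln(478/161)
  = 10571 × ln(2.969) = 10571 × 1.088
W_by_gas = 11504 J.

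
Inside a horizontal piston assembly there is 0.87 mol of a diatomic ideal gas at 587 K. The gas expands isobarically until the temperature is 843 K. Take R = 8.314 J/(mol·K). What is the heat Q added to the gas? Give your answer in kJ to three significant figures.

Isobaric: W = nRΔT = (0.87)(8.314)(256) = 1852 J.
ΔU = nCᵥΔT with Cᵥ = 5R/2: ΔU = (0.87)(20.79)(256) = 4629 J.
Q = ΔU + W = 4629 + 1852 = 6481 J.

Q ≈ 6.48 kJ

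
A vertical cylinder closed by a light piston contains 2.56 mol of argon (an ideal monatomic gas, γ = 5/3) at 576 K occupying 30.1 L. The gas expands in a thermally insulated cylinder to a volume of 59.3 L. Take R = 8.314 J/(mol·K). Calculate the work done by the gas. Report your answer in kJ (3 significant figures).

Adiabatic: TV^(γ−1) = const with γ = 5/3.
T₂ = T₁ (V₁/V₂)^(γ−1) = 576 × (30.1/59.3)^0.667 = 576 × 0.6363 = 366.5 K.
W_by = nCᵥ(T₁ − T₂) = (2.56)(12.47)(576 − 366.5) = 6688 J.

W ≈ 6.69 kJ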